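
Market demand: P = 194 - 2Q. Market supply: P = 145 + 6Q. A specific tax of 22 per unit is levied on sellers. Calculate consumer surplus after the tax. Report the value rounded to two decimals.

Without the tax, 194 - 2Q = 145 + 6Q so Q* = 6.125 and P* = 181.75.
With the tax, sellers need 22 more per unit: 194 - 2Q = 145 + 6Q + 22, so Q_t = 3.375. Buyers pay P_b = 187.25; sellers receive P_s = P_b - 22 = 165.25.
Consumer surplus is the triangle under demand above P_b: (1/2)(3.375)(194 - 187.25) = 11.3906.

11.39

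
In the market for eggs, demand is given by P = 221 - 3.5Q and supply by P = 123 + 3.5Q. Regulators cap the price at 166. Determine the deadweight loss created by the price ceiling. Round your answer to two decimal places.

10.29

Free-market equilibrium: 221 - 3.5Q = 123 + 3.5Q gives Q* = 14, P* = 172.
At P = 166, sellers supply (166 - 123)/3.5 = 12.2857 while buyers want more, so the quantity traded is 12.2857 at price 166.
The lost-trades triangle has base Q* - 12.2857 = 1.7143 and height equal to the gap between the curves at Q = 12.2857, which is 178 - 166 = 12. DWL = (1/2)(1.7143)(12) = 10.2857.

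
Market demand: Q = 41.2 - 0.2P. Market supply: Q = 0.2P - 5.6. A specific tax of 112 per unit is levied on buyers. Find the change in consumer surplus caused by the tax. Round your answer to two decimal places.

-683.20

Rewriting demand in inverse form: P = 206 - 5Q.
Rewriting supply in inverse form: P = 28 + 5Q.
Pre-tax equilibrium: 206 - 5Q = 28 + 5Q gives Q* = 17.8, P* = 117.
With the tax, buyers' net willingness to pay falls by 112: (206 - 112) - 5Q = 28 + 5Q, so Q_t = 6.6. Buyers pay P_b = 173; sellers receive P_s = P_b - 112 = 61.
CS falls from (1/2)(17.8)(89) = 792.1 to (1/2)(6.6)(33) = 108.9, a change of -683.2.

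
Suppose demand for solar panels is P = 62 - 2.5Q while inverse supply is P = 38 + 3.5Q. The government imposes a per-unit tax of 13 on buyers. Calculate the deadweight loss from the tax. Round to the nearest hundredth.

14.08

Pre-tax equilibrium: 62 - 2.5Q = 38 + 3.5Q gives Q* = 4, P* = 52.
A tax on buyers shifts demand down by 13: (62 - 13) - 2.5Q = 38 + 3.5Q, so Q_t = 1.8333. Buyers pay P_b = 57.4167; sellers receive P_s = P_b - 13 = 44.4167.
Deadweight loss is the triangle between the curves from Q_t to Q*: (1/2)(4 - 1.8333)(13) = 14.0833.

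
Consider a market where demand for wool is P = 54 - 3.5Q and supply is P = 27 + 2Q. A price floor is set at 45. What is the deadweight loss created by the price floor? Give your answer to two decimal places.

15.03

Free-market equilibrium: 54 - 3.5Q = 27 + 2Q gives Q* = 4.9091, P* = 36.8182.
At P = 45, buyers demand (54 - 45)/3.5 = 2.5714 while sellers would supply more, so the quantity traded is 2.5714 at price 45.
At Q = 2.5714 the demand price is 45 and the supply price is 32.1429. Deadweight loss is the triangle between the curves from 2.5714 to 4.9091: (1/2)(45 - 32.1429)(4.9091 - 2.5714) = 15.0278.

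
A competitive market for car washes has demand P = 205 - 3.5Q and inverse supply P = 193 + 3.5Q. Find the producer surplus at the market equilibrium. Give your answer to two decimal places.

Setting demand equal to supply, 12 = 7Q, so Q* = 1.7143 and P* = 199.
The supply curve's price intercept is 193, so PS = (1/2)(Q*)(P* - 193) = (1/2)(1.7143)(6) = 5.1429.

5.14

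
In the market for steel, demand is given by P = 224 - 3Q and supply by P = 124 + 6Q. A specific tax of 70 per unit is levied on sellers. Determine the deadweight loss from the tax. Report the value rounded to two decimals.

272.22

Without the tax, 224 - 3Q = 124 + 6Q so Q* = 11.1111 and P* = 190.6667.
A tax on sellers shifts supply up by 70: 224 - 3Q = 124 + 6Q + 70, so Q_t = 3.3333. Buyers pay P_b = 214; sellers receive P_s = P_b - 70 = 144.
Deadweight loss is the triangle between the curves from Q_t to Q*: (1/2)(11.1111 - 3.3333)(70) = 272.2222.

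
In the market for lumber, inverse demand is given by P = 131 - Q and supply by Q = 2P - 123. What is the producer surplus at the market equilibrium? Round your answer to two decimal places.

536.69

Rewriting supply in inverse form: P = 61.5 + 0.5Q.
Setting demand equal to supply, 69.5 = 1.5Q, so Q* = 46.3333 and P* = 84.6667.
PS is the area between P* and the supply curve from 0 to Q*: (1/2)(46.3333)(23.1667) = 536.6944.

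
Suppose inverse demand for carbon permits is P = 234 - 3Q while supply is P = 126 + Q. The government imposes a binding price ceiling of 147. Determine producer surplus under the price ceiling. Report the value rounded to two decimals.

220.50

Free-market equilibrium: 234 - 3Q = 126 + Q gives Q* = 27, P* = 153.
At P = 147, sellers supply (147 - 126)/1 = 21 while buyers want more, so the quantity traded is 21 at price 147.
PS is the triangle above supply below 147: (1/2)(21)(147 - 126) = 220.5.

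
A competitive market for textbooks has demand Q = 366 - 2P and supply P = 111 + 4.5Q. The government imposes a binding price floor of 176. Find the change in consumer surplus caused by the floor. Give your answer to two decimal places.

-2.84

Rewriting demand in inverse form: P = 183 - 0.5Q.
Without the control, 183 - 0.5Q = 111 + 4.5Q so Q* = 14.4 and P* = 175.8.
At P = 176, buyers demand (183 - 176)/0.5 = 14 while sellers would supply more, so the quantity traded is 14 at price 176.
CS goes from (1/2)(14.4)(7.2) = 51.84 to 49 (computed as (183 - 176)(14) - (1/2)(0.5)(14)^2), a change of -2.84.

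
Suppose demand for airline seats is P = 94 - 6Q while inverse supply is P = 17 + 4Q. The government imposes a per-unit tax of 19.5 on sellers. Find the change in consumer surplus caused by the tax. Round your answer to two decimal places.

-78.68

Without the tax, 94 - 6Q = 17 + 4Q so Q* = 7.7 and P* = 47.8.
A tax on sellers shifts supply up by 19.5: 94 - 6Q = 17 + 4Q + 19.5, so Q_t = 5.75. Buyers pay P_b = 59.5; sellers receive P_s = P_b - 19.5 = 40.
CS falls from (1/2)(7.7)(46.2) = 177.87 to (1/2)(5.75)(34.5) = 99.1875, a change of -78.6825.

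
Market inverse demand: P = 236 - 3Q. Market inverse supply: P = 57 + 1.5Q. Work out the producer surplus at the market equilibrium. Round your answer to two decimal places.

Set 236 - 3Q = 57 + 1.5Q, which gives 179 = 4.5Q, so Q* = 39.7778 and P* = 236 - 3(39.7778) = 116.6667.
PS is the area between P* and the supply curve from 0 to Q*: (1/2)(39.7778)(59.6667) = 1186.7037.

1186.70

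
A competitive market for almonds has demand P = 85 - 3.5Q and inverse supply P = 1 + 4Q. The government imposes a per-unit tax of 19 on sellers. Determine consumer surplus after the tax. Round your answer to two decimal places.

Pre-tax equilibrium: 85 - 3.5Q = 1 + 4Q gives Q* = 11.2, P* = 45.8.
With the tax, sellers need 19 more per unit: 85 - 3.5Q = 1 + 4Q + 19, so Q_t = 8.6667. Buyers pay P_b = 54.6667; sellers receive P_s = P_b - 19 = 35.6667.
Consumer surplus is the triangle under demand above P_b: (1/2)(8.6667)(85 - 54.6667) = 131.4444.

131.44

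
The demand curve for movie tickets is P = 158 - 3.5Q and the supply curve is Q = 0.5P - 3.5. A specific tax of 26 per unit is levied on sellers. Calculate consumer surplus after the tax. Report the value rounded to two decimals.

903.93

Rewriting supply in inverse form: P = 7 + 2Q.
Pre-tax equilibrium: 158 - 3.5Q = 7 + 2Q gives Q* = 27.4545, P* = 61.9091.
With the tax, sellers need 26 more per unit: 158 - 3.5Q = 7 + 2Q + 26, so Q_t = 22.7273. Buyers pay P_b = 78.4545; sellers receive P_s = P_b - 26 = 52.4545.
CS = (1/2)(Q_t)(158 - P_b) = (1/2)(22.7273)(79.5455) = 903.9256.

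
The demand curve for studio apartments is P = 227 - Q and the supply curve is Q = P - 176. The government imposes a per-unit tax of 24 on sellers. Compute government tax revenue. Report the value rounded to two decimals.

Rewriting supply in inverse form: P = 176 + Q.
Without the tax, 227 - Q = 176 + Q so Q* = 25.5 and P* = 201.5.
A tax on sellers shifts supply up by 24: 227 - Q = 176 + Q + 24, so Q_t = 13.5. Buyers pay P_b = 213.5; sellers receive P_s = P_b - 24 = 189.5.
Revenue is the tax times quantity traded: 24 x 13.5 = 324.

324.00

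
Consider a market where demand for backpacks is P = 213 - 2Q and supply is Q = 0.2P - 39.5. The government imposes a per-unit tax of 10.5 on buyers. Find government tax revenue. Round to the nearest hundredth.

Rewriting supply in inverse form: P = 197.5 + 5Q.
Without the tax, 213 - 2Q = 197.5 + 5Q so Q* = 2.2143 and P* = 208.5714.
A tax on buyers shifts demand down by 10.5: (213 - 10.5) - 2Q = 197.5 + 5Q, so Q_t = 0.7143. Buyers pay P_b = 211.5714; sellers receive P_s = P_b - 10.5 = 201.0714.
Revenue is the tax times quantity traded: 10.5 x 0.7143 = 7.5.

7.50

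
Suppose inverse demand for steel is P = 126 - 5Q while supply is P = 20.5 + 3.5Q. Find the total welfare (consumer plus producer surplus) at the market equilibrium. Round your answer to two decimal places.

654.72

Setting demand equal to supply, 105.5 = 8.5Q, so Q* = 12.4118 and P* = 63.9412.
Total surplus is the full triangle between the curves from 0 to Q*: (1/2)(12.4118)(126 - 20.5) = 654.7206.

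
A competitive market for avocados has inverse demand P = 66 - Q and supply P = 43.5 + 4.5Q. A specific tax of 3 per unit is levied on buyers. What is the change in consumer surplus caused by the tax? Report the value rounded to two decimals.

-2.08

Without the tax, 66 - Q = 43.5 + 4.5Q so Q* = 4.0909 and P* = 61.9091.
A tax on buyers shifts demand down by 3: (66 - 3) - Q = 43.5 + 4.5Q, so Q_t = 3.5455. Buyers pay P_b = 62.4545; sellers receive P_s = P_b - 3 = 59.4545.
CS falls from (1/2)(4.0909)(4.0909) = 8.3678 to (1/2)(3.5455)(3.5455) = 6.2851, a change of -2.0826.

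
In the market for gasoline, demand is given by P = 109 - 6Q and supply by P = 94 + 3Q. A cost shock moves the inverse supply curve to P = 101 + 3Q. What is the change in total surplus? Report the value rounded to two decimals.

Initial equilibrium: Q_0 = 1.6667, P_0 = 99; CS_0 = (1/2)(1.6667)(10) = 8.3333, PS_0 = (1/2)(1.6667)(5) = 4.1667.
New equilibrium: 109 - 6Q = 101 + 3Q gives Q_1 = 0.8889, P_1 = 103.6667; CS_1 = 2.3704, PS_1 = 1.1852.
Change in total surplus = (2.3704 + 1.1852) - (8.3333 + 4.1667) = -8.9444.

-8.94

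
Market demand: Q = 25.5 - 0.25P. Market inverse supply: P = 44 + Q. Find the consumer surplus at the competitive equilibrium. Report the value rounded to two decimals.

Rewriting demand in inverse form: P = 102 - 4Q.
Setting demand equal to supply, 58 = 5Q, so Q* = 11.6 and P* = 55.6.
Consumer surplus is the triangle under demand above P*: (1/2)(11.6)(102 - 55.6) = (1/2)(11.6)(46.4) = 269.12.

269.12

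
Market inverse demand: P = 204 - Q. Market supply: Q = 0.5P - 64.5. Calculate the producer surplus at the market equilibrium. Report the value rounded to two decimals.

Rewriting supply in inverse form: P = 129 + 2Q.
Equilibrium: 204 - Q = 129 + 2Q, so Q* = 25 and P* = 179.
PS is the area between P* and the supply curve from 0 to Q*: (1/2)(25)(50) = 625.

625.00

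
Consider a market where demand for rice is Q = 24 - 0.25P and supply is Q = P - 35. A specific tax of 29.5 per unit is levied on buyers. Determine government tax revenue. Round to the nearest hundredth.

Rewriting demand in inverse form: P = 96 - 4Q.
Rewriting supply in inverse form: P = 35 + Q.
Pre-tax equilibrium: 96 - 4Q = 35 + Q gives Q* = 12.2, P* = 47.2.
With the tax, buyers' net willingness to pay falls by 29.5: (96 - 29.5) - 4Q = 35 + Q, so Q_t = 6.3. Buyers pay P_b = 70.8; sellers receive P_s = P_b - 29.5 = 41.3.
Revenue is the tax times quantity traded: 29.5 x 6.3 = 185.85.

185.85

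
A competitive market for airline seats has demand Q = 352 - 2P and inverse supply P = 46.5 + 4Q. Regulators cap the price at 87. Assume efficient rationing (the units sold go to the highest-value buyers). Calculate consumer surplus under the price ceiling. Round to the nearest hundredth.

875.50

Rewriting demand in inverse form: P = 176 - 0.5Q.
Free-market equilibrium: 176 - 0.5Q = 46.5 + 4Q gives Q* = 28.7778, P* = 161.6111.
At P = 87, sellers supply (87 - 46.5)/4 = 10.125 while buyers want more, so the quantity traded is 10.125 at price 87.
The demand price at Q = 10.125 is 170.9375. CS is the trapezoid between demand and 87 over [0, 10.125]: (1/2)[(176 - 87) + (170.9375 - 87)](10.125) = 875.4961.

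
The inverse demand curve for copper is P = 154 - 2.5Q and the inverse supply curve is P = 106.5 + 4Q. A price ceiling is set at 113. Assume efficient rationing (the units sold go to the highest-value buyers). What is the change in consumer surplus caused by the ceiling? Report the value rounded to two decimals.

-3.43

Without the control, 154 - 2.5Q = 106.5 + 4Q so Q* = 7.3077 and P* = 135.7308.
At P = 113, sellers supply (113 - 106.5)/4 = 1.625 while buyers want more, so the quantity traded is 1.625 at price 113.
CS goes from (1/2)(7.3077)(18.2692) = 66.753 to 63.3242 (computed as (154 - 113)(1.625) - (1/2)(2.5)(1.625)^2), a change of -3.4287.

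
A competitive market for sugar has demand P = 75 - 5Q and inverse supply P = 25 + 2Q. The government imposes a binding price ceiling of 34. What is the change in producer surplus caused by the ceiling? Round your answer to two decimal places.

Without the control, 75 - 5Q = 25 + 2Q so Q* = 7.1429 and P* = 39.2857.
At the ceiling price 34, quantity supplied is (34 - 25)/2 = 4.5; supply is the short side, so Q = 4.5 trades at P = 34.
PS goes from (1/2)(7.1429)(14.2857) = 51.0204 to 20.25 (computed as (34 - 25)(4.5) - (1/2)(2)(4.5)^2), a change of -30.7704.

-30.77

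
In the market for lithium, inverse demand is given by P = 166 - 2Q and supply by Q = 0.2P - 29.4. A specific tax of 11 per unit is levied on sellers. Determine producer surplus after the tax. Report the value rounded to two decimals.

Rewriting supply in inverse form: P = 147 + 5Q.
Pre-tax equilibrium: 166 - 2Q = 147 + 5Q gives Q* = 2.7143, P* = 160.5714.
With the tax, sellers need 11 more per unit: 166 - 2Q = 147 + 5Q + 11, so Q_t = 1.1429. Buyers pay P_b = 163.7143; sellers receive P_s = P_b - 11 = 152.7143.
PS = (1/2)(Q_t)(P_s - 147) = (1/2)(1.1429)(5.7143) = 3.2653.

3.27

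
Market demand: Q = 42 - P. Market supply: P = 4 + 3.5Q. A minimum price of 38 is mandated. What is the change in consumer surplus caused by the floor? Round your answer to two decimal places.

-27.65

Rewriting demand in inverse form: P = 42 - Q.
Free-market equilibrium: 42 - Q = 4 + 3.5Q gives Q* = 8.4444, P* = 33.5556.
At P = 38, buyers demand (42 - 38)/1 = 4 while sellers would supply more, so the quantity traded is 4 at price 38.
CS goes from (1/2)(8.4444)(8.4444) = 35.6543 to 8 (computed as (42 - 38)(4) - (1/2)(1)(4)^2), a change of -27.6543.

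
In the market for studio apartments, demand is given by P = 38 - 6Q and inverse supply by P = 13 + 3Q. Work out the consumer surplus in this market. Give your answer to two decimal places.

23.15

Setting demand equal to supply, 25 = 9Q, so Q* = 2.7778 and P* = 21.3333.
Consumer surplus is the triangle under demand above P*: (1/2)(2.7778)(38 - 21.3333) = (1/2)(2.7778)(16.6667) = 23.1481.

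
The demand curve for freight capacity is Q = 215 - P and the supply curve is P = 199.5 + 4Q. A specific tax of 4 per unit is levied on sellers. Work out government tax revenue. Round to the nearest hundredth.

9.20

Rewriting demand in inverse form: P = 215 - Q.
Pre-tax equilibrium: 215 - Q = 199.5 + 4Q gives Q* = 3.1, P* = 211.9.
A tax on sellers shifts supply up by 4: 215 - Q = 199.5 + 4Q + 4, so Q_t = 2.3. Buyers pay P_b = 212.7; sellers receive P_s = P_b - 4 = 208.7.
Revenue is the tax times quantity traded: 4 x 2.3 = 9.2.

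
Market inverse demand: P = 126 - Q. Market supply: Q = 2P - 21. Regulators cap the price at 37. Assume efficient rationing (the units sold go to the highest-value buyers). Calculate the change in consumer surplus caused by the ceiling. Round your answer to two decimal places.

Rewriting supply in inverse form: P = 10.5 + 0.5Q.
Free-market equilibrium: 126 - Q = 10.5 + 0.5Q gives Q* = 77, P* = 49.
At P = 37, sellers supply (37 - 10.5)/0.5 = 53 while buyers want more, so the quantity traded is 53 at price 37.
CS goes from (1/2)(77)(77) = 2964.5 to 3312.5 (computed as (126 - 37)(53) - (1/2)(1)(53)^2), a change of 348.

348.00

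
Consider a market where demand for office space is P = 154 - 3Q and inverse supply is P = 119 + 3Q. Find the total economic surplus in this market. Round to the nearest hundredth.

Equilibrium: 154 - 3Q = 119 + 3Q, so Q* = 5.8333 and P* = 136.5.
Total surplus is the full triangle between the curves from 0 to Q*: (1/2)(5.8333)(154 - 119) = 102.0833.

102.08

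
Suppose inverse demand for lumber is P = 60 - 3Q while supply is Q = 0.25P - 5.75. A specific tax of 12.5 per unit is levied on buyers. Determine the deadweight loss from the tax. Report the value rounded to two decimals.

11.16

Rewriting supply in inverse form: P = 23 + 4Q.
Without the tax, 60 - 3Q = 23 + 4Q so Q* = 5.2857 and P* = 44.1429.
A tax on buyers shifts demand down by 12.5: (60 - 12.5) - 3Q = 23 + 4Q, so Q_t = 3.5. Buyers pay P_b = 49.5; sellers receive P_s = P_b - 12.5 = 37.
The welfare triangle lost has base Q* - Q_t = 1.7857 and height t = 12.5, so DWL = (1/2)(1.7857)(12.5) = 11.1607.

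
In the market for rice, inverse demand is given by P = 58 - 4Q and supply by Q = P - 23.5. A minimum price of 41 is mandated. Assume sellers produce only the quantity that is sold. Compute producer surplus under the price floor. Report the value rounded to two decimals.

Rewriting supply in inverse form: P = 23.5 + Q.
Free-market equilibrium: 58 - 4Q = 23.5 + Q gives Q* = 6.9, P* = 30.4.
At P = 41, buyers demand (58 - 41)/4 = 4.25 while sellers would supply more, so the quantity traded is 4.25 at price 41.
The supply price at Q = 4.25 is 27.75. PS is the trapezoid between 41 and supply over [0, 4.25]: (1/2)[(41 - 23.5) + (41 - 27.75)](4.25) = 65.3438.

65.34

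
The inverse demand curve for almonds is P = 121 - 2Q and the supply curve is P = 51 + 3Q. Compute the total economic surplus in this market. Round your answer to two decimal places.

Setting demand equal to supply, 70 = 5Q, so Q* = 14 and P* = 93.
Total surplus is the full triangle between the curves from 0 to Q*: (1/2)(14)(121 - 51) = 490.

490.00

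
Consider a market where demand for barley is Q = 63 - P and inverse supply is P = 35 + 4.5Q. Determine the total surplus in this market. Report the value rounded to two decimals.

Rewriting demand in inverse form: P = 63 - Q.
Set 63 - Q = 35 + 4.5Q, which gives 28 = 5.5Q, so Q* = 5.0909 and P* = 63 - (5.0909) = 57.9091.
CS = (1/2)(5.0909)(5.0909) = 12.9587 and PS = (1/2)(5.0909)(22.9091) = 58.314, so total surplus = 71.2727.

71.27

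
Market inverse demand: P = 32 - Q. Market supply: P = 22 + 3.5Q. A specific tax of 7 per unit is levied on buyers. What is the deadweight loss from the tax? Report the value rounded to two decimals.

5.44

Without the tax, 32 - Q = 22 + 3.5Q so Q* = 2.2222 and P* = 29.7778.
A tax on buyers shifts demand down by 7: (32 - 7) - Q = 22 + 3.5Q, so Q_t = 0.6667. Buyers pay P_b = 31.3333; sellers receive P_s = P_b - 7 = 24.3333.
The welfare triangle lost has base Q* - Q_t = 1.5556 and height t = 7, so DWL = (1/2)(1.5556)(7) = 5.4444.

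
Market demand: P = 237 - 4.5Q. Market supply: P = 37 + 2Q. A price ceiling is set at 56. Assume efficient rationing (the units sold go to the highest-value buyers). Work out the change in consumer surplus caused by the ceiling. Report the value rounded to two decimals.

Free-market equilibrium: 237 - 4.5Q = 37 + 2Q gives Q* = 30.7692, P* = 98.5385.
At P = 56, sellers supply (56 - 37)/2 = 9.5 while buyers want more, so the quantity traded is 9.5 at price 56.
CS goes from (1/2)(30.7692)(138.4615) = 2130.1775 to 1516.4375 (computed as (237 - 56)(9.5) - (1/2)(4.5)(9.5)^2), a change of -613.74.

-613.74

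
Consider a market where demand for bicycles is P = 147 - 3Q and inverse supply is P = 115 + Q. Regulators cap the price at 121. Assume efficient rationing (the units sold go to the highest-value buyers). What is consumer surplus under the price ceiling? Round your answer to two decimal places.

Without the control, 147 - 3Q = 115 + Q so Q* = 8 and P* = 123.
At P = 121, sellers supply (121 - 115)/1 = 6 while buyers want more, so the quantity traded is 6 at price 121.
The demand price at Q = 6 is 129. CS is the trapezoid between demand and 121 over [0, 6]: (1/2)[(147 - 121) + (129 - 121)](6) = 102.

102.00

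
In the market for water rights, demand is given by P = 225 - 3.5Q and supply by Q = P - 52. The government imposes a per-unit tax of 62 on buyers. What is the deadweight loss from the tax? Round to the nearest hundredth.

Rewriting supply in inverse form: P = 52 + Q.
Pre-tax equilibrium: 225 - 3.5Q = 52 + Q gives Q* = 38.4444, P* = 90.4444.
A tax on buyers shifts demand down by 62: (225 - 62) - 3.5Q = 52 + Q, so Q_t = 24.6667. Buyers pay P_b = 138.6667; sellers receive P_s = P_b - 62 = 76.6667.
Deadweight loss is the triangle between the curves from Q_t to Q*: (1/2)(38.4444 - 24.6667)(62) = 427.1111.

427.11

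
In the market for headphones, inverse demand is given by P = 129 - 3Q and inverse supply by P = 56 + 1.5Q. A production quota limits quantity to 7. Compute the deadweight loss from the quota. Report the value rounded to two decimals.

191.36

Without the quota, 129 - 3Q = 56 + 1.5Q gives Q* = 16.2222.
At Q = 7 the demand price is 129 - 3(7) = 108 and the supply price is 56 + 1.5(7) = 66.5.
Deadweight loss is the triangle between the curves from 7 to 16.2222: (1/2)(108 - 66.5)(16.2222 - 7) = 191.3611.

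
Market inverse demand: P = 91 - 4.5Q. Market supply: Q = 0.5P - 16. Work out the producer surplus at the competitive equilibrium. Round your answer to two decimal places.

82.39

Rewriting supply in inverse form: P = 32 + 2Q.
Set 91 - 4.5Q = 32 + 2Q, which gives 59 = 6.5Q, so Q* = 9.0769 and P* = 91 - 4.5(9.0769) = 50.1538.
The supply curve's price intercept is 32, so PS = (1/2)(Q*)(P* - 32) = (1/2)(9.0769)(18.1538) = 82.3905.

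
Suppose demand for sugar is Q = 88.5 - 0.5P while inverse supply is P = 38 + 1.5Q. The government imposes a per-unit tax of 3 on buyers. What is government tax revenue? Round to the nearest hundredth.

Rewriting demand in inverse form: P = 177 - 2Q.
Without the tax, 177 - 2Q = 38 + 1.5Q so Q* = 39.7143 and P* = 97.5714.
A tax on buyers shifts demand down by 3: (177 - 3) - 2Q = 38 + 1.5Q, so Q_t = 38.8571. Buyers pay P_b = 99.2857; sellers receive P_s = P_b - 3 = 96.2857.
Revenue is the tax times quantity traded: 3 x 38.8571 = 116.5714.

116.57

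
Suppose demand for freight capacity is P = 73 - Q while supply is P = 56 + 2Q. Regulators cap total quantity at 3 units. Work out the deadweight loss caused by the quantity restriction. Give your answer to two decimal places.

Without the quota, 73 - Q = 56 + 2Q gives Q* = 5.6667.
At Q = 3 the demand price is 73 - (3) = 70 and the supply price is 56 + 2(3) = 62.
DWL = (1/2)(gap between curves at 3) x (Q* - 3) = (1/2)(8)(2.6667) = 10.6667.

10.67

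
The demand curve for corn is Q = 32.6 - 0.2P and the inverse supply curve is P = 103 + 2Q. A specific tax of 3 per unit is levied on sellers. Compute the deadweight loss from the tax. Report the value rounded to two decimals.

0.64

Rewriting demand in inverse form: P = 163 - 5Q.
Pre-tax equilibrium: 163 - 5Q = 103 + 2Q gives Q* = 8.5714, P* = 120.1429.
With the tax, sellers need 3 more per unit: 163 - 5Q = 103 + 2Q + 3, so Q_t = 8.1429. Buyers pay P_b = 122.2857; sellers receive P_s = P_b - 3 = 119.2857.
The welfare triangle lost has base Q* - Q_t = 0.4286 and height t = 3, so DWL = (1/2)(0.4286)(3) = 0.6429.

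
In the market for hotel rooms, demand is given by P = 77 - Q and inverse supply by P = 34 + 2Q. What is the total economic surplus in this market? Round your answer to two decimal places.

308.17

Set 77 - Q = 34 + 2Q, which gives 43 = 3Q, so Q* = 14.3333 and P* = 77 - (14.3333) = 62.6667.
CS = (1/2)(14.3333)(14.3333) = 102.7222 and PS = (1/2)(14.3333)(28.6667) = 205.4444, so total surplus = 308.1667.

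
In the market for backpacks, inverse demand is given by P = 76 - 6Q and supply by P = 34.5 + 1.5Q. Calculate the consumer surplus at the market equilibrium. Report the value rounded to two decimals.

91.85

Equilibrium: 76 - 6Q = 34.5 + 1.5Q, so Q* = 5.5333 and P* = 42.8.
Consumer surplus is the triangle under demand above P*: (1/2)(5.5333)(76 - 42.8) = (1/2)(5.5333)(33.2) = 91.8533.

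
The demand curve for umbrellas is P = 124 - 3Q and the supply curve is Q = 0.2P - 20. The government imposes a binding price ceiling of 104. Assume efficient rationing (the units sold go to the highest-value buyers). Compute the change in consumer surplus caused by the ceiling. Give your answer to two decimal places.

Rewriting supply in inverse form: P = 100 + 5Q.
Free-market equilibrium: 124 - 3Q = 100 + 5Q gives Q* = 3, P* = 115.
At the ceiling price 104, quantity supplied is (104 - 100)/5 = 0.8; supply is the short side, so Q = 0.8 trades at P = 104.
CS goes from (1/2)(3)(9) = 13.5 to 15.04 (computed as (124 - 104)(0.8) - (1/2)(3)(0.8)^2), a change of 1.54.

1.54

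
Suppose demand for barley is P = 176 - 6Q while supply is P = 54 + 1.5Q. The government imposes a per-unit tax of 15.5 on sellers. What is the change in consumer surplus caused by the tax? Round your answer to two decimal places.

Without the tax, 176 - 6Q = 54 + 1.5Q so Q* = 16.2667 and P* = 78.4.
With the tax, sellers need 15.5 more per unit: 176 - 6Q = 54 + 1.5Q + 15.5, so Q_t = 14.2. Buyers pay P_b = 90.8; sellers receive P_s = P_b - 15.5 = 75.3.
Consumers lose the trapezoid between P* and P_b out to Q_t plus the triangle from Q_t to Q*: change in CS = 604.92 - 793.8133 = -188.8933.

-188.89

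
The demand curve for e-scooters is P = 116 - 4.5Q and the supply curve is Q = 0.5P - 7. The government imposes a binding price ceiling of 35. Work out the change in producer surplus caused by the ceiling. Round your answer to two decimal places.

Rewriting supply in inverse form: P = 14 + 2Q.
Free-market equilibrium: 116 - 4.5Q = 14 + 2Q gives Q* = 15.6923, P* = 45.3846.
At the ceiling price 35, quantity supplied is (35 - 14)/2 = 10.5; supply is the short side, so Q = 10.5 trades at P = 35.
PS goes from (1/2)(15.6923)(31.3846) = 246.2485 to 110.25 (computed as (35 - 14)(10.5) - (1/2)(2)(10.5)^2), a change of -135.9985.

-136.00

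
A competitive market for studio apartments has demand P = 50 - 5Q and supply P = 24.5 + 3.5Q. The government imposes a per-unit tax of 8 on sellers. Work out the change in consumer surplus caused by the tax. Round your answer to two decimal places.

-11.90

Pre-tax equilibrium: 50 - 5Q = 24.5 + 3.5Q gives Q* = 3, P* = 35.
A tax on sellers shifts supply up by 8: 50 - 5Q = 24.5 + 3.5Q + 8, so Q_t = 2.0588. Buyers pay P_b = 39.7059; sellers receive P_s = P_b - 8 = 31.7059.
CS falls from (1/2)(3)(15) = 22.5 to (1/2)(2.0588)(10.2941) = 10.5969, a change of -11.9031.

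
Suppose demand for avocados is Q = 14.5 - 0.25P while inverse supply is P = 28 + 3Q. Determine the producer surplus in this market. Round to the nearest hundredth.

Rewriting demand in inverse form: P = 58 - 4Q.
Set 58 - 4Q = 28 + 3Q, which gives 30 = 7Q, so Q* = 4.2857 and P* = 58 - 4(4.2857) = 40.8571.
The supply curve's price intercept is 28, so PS = (1/2)(Q*)(P* - 28) = (1/2)(4.2857)(12.8571) = 27.551.

27.55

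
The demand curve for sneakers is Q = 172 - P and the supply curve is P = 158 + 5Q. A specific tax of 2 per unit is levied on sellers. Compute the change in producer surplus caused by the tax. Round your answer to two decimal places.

Rewriting demand in inverse form: P = 172 - Q.
Without the tax, 172 - Q = 158 + 5Q so Q* = 2.3333 and P* = 169.6667.
With the tax, sellers need 2 more per unit: 172 - Q = 158 + 5Q + 2, so Q_t = 2. Buyers pay P_b = 170; sellers receive P_s = P_b - 2 = 168.
Producers lose the trapezoid between P_s and P* out to Q_t plus the triangle from Q_t to Q*: change in PS = 10 - 13.6111 = -3.6111.

-3.61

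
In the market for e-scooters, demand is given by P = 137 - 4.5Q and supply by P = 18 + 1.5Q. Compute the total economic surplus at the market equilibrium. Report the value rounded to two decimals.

1180.08

Set 137 - 4.5Q = 18 + 1.5Q, which gives 119 = 6Q, so Q* = 19.8333 and P* = 137 - 4.5(19.8333) = 47.75.
Total surplus is the full triangle between the curves from 0 to Q*: (1/2)(19.8333)(137 - 18) = 1180.0833.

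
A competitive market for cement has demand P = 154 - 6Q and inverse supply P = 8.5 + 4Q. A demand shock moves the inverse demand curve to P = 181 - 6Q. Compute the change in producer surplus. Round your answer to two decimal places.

Initial equilibrium: Q_0 = 14.55, P_0 = 66.7; CS_0 = (1/2)(14.55)(87.3) = 635.1075, PS_0 = (1/2)(14.55)(58.2) = 423.405.
New equilibrium: 181 - 6Q = 8.5 + 4Q gives Q_1 = 17.25, P_1 = 77.5; CS_1 = 892.6875, PS_1 = 595.125.
Change in producer surplus = 595.125 - 423.405 = 171.72.

171.72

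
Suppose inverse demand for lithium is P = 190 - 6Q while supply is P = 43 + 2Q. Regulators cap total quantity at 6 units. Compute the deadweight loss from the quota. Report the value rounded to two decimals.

612.56

Without the quota, 190 - 6Q = 43 + 2Q gives Q* = 18.375.
At Q = 6 the demand price is 190 - 6(6) = 154 and the supply price is 43 + 2(6) = 55.
DWL = (1/2)(gap between curves at 6) x (Q* - 6) = (1/2)(99)(12.375) = 612.5625.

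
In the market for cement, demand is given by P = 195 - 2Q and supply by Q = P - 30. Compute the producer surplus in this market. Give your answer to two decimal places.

Rewriting supply in inverse form: P = 30 + Q.
Set 195 - 2Q = 30 + Q, which gives 165 = 3Q, so Q* = 55 and P* = 195 - 2(55) = 85.
PS is the area between P* and the supply curve from 0 to Q*: (1/2)(55)(55) = 1512.5.

1512.50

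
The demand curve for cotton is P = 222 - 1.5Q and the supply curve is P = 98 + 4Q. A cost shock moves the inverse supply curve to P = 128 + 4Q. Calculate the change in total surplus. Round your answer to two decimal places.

-594.55

Initial equilibrium: Q_0 = 22.5455, P_0 = 188.1818; CS_0 = (1/2)(22.5455)(33.8182) = 381.2231, PS_0 = (1/2)(22.5455)(90.1818) = 1016.595.
New equilibrium: 222 - 1.5Q = 128 + 4Q gives Q_1 = 17.0909, P_1 = 196.3636; CS_1 = 219.0744, PS_1 = 584.1983.
Change in total surplus = (219.0744 + 584.1983) - (381.2231 + 1016.595) = -594.5455.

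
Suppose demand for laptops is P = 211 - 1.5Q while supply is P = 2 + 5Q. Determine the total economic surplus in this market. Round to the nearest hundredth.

3360.08

Equilibrium: 211 - 1.5Q = 2 + 5Q, so Q* = 32.1538 and P* = 162.7692.
Total surplus is the full triangle between the curves from 0 to Q*: (1/2)(32.1538)(211 - 2) = 3360.0769.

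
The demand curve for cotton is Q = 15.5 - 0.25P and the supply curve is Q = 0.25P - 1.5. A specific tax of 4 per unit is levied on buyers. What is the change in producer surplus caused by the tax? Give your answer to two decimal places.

Rewriting demand in inverse form: P = 62 - 4Q.
Rewriting supply in inverse form: P = 6 + 4Q.
Without the tax, 62 - 4Q = 6 + 4Q so Q* = 7 and P* = 34.
With the tax, buyers' net willingness to pay falls by 4: (62 - 4) - 4Q = 6 + 4Q, so Q_t = 6.5. Buyers pay P_b = 36; sellers receive P_s = P_b - 4 = 32.
PS falls from (1/2)(7)(28) = 98 to (1/2)(6.5)(26) = 84.5, a change of -13.5.

-13.50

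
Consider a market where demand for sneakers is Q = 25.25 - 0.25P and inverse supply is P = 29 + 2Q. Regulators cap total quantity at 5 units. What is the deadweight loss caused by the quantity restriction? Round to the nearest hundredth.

147.00

Rewriting demand in inverse form: P = 101 - 4Q.
Without the quota, 101 - 4Q = 29 + 2Q gives Q* = 12.
At Q = 5 the demand price is 101 - 4(5) = 81 and the supply price is 29 + 2(5) = 39.
DWL = (1/2)(gap between curves at 5) x (Q* - 5) = (1/2)(42)(7) = 147.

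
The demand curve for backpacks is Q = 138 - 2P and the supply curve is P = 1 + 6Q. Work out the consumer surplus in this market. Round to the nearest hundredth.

Rewriting demand in inverse form: P = 69 - 0.5Q.
Equilibrium: 69 - 0.5Q = 1 + 6Q, so Q* = 10.4615 and P* = 63.7692.
The demand choke price is 69, so CS = (1/2)(Q*)(69 - P*) = (1/2)(10.4615)(5.2308) = 27.3609.

27.36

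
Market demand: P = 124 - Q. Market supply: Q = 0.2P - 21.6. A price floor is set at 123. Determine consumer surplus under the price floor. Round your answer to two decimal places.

0.50

Rewriting supply in inverse form: P = 108 + 5Q.
Without the control, 124 - Q = 108 + 5Q so Q* = 2.6667 and P* = 121.3333.
At the floor price 123, quantity demanded is (124 - 123)/1 = 1; demand is the short side, so Q = 1 trades at P = 123.
CS is the triangle under demand above 123: (1/2)(1)(124 - 123) = 0.5.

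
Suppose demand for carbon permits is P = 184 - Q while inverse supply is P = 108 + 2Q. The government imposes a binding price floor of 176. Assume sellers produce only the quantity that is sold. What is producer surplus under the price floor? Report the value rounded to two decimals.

Without the control, 184 - Q = 108 + 2Q so Q* = 25.3333 and P* = 158.6667.
At P = 176, buyers demand (184 - 176)/1 = 8 while sellers would supply more, so the quantity traded is 8 at price 176.
The supply price at Q = 8 is 124. PS is the trapezoid between 176 and supply over [0, 8]: (1/2)[(176 - 108) + (176 - 124)](8) = 480.

480.00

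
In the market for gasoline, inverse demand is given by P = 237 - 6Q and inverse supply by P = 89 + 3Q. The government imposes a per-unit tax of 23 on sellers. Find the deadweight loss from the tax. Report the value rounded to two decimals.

29.39

Pre-tax equilibrium: 237 - 6Q = 89 + 3Q gives Q* = 16.4444, P* = 138.3333.
With the tax, sellers need 23 more per unit: 237 - 6Q = 89 + 3Q + 23, so Q_t = 13.8889. Buyers pay P_b = 153.6667; sellers receive P_s = P_b - 23 = 130.6667.
Deadweight loss is the triangle between the curves from Q_t to Q*: (1/2)(16.4444 - 13.8889)(23) = 29.3889.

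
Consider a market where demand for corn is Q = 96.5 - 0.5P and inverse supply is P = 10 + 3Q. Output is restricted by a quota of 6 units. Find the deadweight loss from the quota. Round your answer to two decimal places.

2340.90

Rewriting demand in inverse form: P = 193 - 2Q.
Unrestricted equilibrium: Q* = (193 - 10)/(2 + 3) = 36.6.
At Q = 6 the demand price is 193 - 2(6) = 181 and the supply price is 10 + 3(6) = 28.
DWL = (1/2)(gap between curves at 6) x (Q* - 6) = (1/2)(153)(30.6) = 2340.9.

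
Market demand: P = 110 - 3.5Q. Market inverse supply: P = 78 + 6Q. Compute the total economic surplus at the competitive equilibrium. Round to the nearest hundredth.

53.89

Equilibrium: 110 - 3.5Q = 78 + 6Q, so Q* = 3.3684 and P* = 98.2105.
Total surplus is the full triangle between the curves from 0 to Q*: (1/2)(3.3684)(110 - 78) = 53.8947.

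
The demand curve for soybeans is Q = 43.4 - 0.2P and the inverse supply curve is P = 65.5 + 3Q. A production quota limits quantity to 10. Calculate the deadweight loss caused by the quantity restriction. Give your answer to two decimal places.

Rewriting demand in inverse form: P = 217 - 5Q.
Without the quota, 217 - 5Q = 65.5 + 3Q gives Q* = 18.9375.
At Q = 10 the demand price is 217 - 5(10) = 167 and the supply price is 65.5 + 3(10) = 95.5.
DWL = (1/2)(gap between curves at 10) x (Q* - 10) = (1/2)(71.5)(8.9375) = 319.5156.

319.52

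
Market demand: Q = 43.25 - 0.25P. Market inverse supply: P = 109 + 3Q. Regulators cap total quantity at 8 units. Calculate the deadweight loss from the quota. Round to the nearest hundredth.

Rewriting demand in inverse form: P = 173 - 4Q.
Without the quota, 173 - 4Q = 109 + 3Q gives Q* = 9.1429.
At Q = 8 the demand price is 173 - 4(8) = 141 and the supply price is 109 + 3(8) = 133.
Deadweight loss is the triangle between the curves from 8 to 9.1429: (1/2)(141 - 133)(9.1429 - 8) = 4.5714.

4.57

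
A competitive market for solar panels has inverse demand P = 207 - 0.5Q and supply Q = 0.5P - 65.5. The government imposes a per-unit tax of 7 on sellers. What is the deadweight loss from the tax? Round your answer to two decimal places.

9.80

Rewriting supply in inverse form: P = 131 + 2Q.
Without the tax, 207 - 0.5Q = 131 + 2Q so Q* = 30.4 and P* = 191.8.
A tax on sellers shifts supply up by 7: 207 - 0.5Q = 131 + 2Q + 7, so Q_t = 27.6. Buyers pay P_b = 193.2; sellers receive P_s = P_b - 7 = 186.2.
The welfare triangle lost has base Q* - Q_t = 2.8 and height t = 7, so DWL = (1/2)(2.8)(7) = 9.8.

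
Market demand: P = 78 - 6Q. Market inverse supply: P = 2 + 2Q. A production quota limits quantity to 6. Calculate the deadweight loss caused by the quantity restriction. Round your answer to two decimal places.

Unrestricted equilibrium: Q* = (78 - 2)/(6 + 2) = 9.5.
At Q = 6 the demand price is 78 - 6(6) = 42 and the supply price is 2 + 2(6) = 14.
DWL = (1/2)(gap between curves at 6) x (Q* - 6) = (1/2)(28)(3.5) = 49.

49.00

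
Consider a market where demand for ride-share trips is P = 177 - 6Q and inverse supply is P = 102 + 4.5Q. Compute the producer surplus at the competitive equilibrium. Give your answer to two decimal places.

Equilibrium: 177 - 6Q = 102 + 4.5Q, so Q* = 7.1429 and P* = 134.1429.
The supply curve's price intercept is 102, so PS = (1/2)(Q*)(P* - 102) = (1/2)(7.1429)(32.1429) = 114.7959.

114.80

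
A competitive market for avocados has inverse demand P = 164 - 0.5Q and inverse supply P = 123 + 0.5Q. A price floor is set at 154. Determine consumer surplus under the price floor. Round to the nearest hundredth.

100.00

Free-market equilibrium: 164 - 0.5Q = 123 + 0.5Q gives Q* = 41, P* = 143.5.
At the floor price 154, quantity demanded is (164 - 154)/0.5 = 20; demand is the short side, so Q = 20 trades at P = 154.
CS is the triangle under demand above 154: (1/2)(20)(164 - 154) = 100.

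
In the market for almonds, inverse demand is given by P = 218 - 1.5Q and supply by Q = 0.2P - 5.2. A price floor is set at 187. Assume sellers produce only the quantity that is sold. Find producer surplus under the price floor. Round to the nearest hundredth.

2259.56

Rewriting supply in inverse form: P = 26 + 5Q.
Free-market equilibrium: 218 - 1.5Q = 26 + 5Q gives Q* = 29.5385, P* = 173.6923.
At P = 187, buyers demand (218 - 187)/1.5 = 20.6667 while sellers would supply more, so the quantity traded is 20.6667 at price 187.
The supply price at Q = 20.6667 is 129.3333. PS is the trapezoid between 187 and supply over [0, 20.6667]: (1/2)[(187 - 26) + (187 - 129.3333)](20.6667) = 2259.5556.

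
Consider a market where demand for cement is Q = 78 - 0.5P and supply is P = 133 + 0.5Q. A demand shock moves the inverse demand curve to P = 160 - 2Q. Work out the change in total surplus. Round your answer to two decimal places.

Rewriting demand in inverse form: P = 156 - 2Q.
Initial equilibrium: Q_0 = 9.2, P_0 = 137.6; CS_0 = (1/2)(9.2)(18.4) = 84.64, PS_0 = (1/2)(9.2)(4.6) = 21.16.
New equilibrium: 160 - 2Q = 133 + 0.5Q gives Q_1 = 10.8, P_1 = 138.4; CS_1 = 116.64, PS_1 = 29.16.
Change in total surplus = (116.64 + 29.16) - (84.64 + 21.16) = 40.

40.00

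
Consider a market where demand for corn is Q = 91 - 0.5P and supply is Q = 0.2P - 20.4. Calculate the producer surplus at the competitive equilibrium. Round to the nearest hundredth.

326.53

Rewriting demand in inverse form: P = 182 - 2Q.
Rewriting supply in inverse form: P = 102 + 5Q.
Set 182 - 2Q = 102 + 5Q, which gives 80 = 7Q, so Q* = 11.4286 and P* = 182 - 2(11.4286) = 159.1429.
PS is the area between P* and the supply curve from 0 to Q*: (1/2)(11.4286)(57.1429) = 326.5306.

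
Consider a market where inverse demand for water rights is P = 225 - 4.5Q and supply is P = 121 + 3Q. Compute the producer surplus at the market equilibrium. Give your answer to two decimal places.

Setting demand equal to supply, 104 = 7.5Q, so Q* = 13.8667 and P* = 162.6.
Producer surplus is the triangle above supply below P*: (1/2)(13.8667)(162.6 - 121) = (1/2)(13.8667)(41.6) = 288.4267.

288.43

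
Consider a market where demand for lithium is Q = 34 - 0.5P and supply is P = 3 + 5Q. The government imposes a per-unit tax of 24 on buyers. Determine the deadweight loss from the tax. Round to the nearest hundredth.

Rewriting demand in inverse form: P = 68 - 2Q.
Pre-tax equilibrium: 68 - 2Q = 3 + 5Q gives Q* = 9.2857, P* = 49.4286.
With the tax, buyers' net willingness to pay falls by 24: (68 - 24) - 2Q = 3 + 5Q, so Q_t = 5.8571. Buyers pay P_b = 56.2857; sellers receive P_s = P_b - 24 = 32.2857.
The welfare triangle lost has base Q* - Q_t = 3.4286 and height t = 24, so DWL = (1/2)(3.4286)(24) = 41.1429.

41.14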